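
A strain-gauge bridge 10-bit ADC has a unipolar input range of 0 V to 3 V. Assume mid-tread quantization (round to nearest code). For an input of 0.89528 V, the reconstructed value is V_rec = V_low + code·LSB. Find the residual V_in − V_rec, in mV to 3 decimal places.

-1.204 mV

Step size: 3 V ÷ 2^10 = 2.930 mV.
(V_in − V_low)/LSB = (0.89528 − 0)/0.00292969 = 305.5889 → code 306 (round).
Code 306 maps back to 0 + 306×0.00292969 V = 0.89648438 V.
Error = 0.89528 − 0.89648438 = -0.00120437 V = -1.204 mV.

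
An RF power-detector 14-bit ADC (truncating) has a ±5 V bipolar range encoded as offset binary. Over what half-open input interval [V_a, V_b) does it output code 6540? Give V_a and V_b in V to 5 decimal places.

[-1.00830 V, -1.00769 V)

LSB = 10/2^14 = 0.610 mV.
V_a = V_low + 6540·LSB = -1.0083 V; V_b = V_low + 6541·LSB = -1.00769 V.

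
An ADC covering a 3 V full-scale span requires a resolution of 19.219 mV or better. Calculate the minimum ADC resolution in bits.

Number of steps required ≥ 3 V / 19.219 mV = 156.10.
Need 2^N ≥ 156.10; 2^7 = 128, 2^8 = 256.
Minimum N = 8.

8 bits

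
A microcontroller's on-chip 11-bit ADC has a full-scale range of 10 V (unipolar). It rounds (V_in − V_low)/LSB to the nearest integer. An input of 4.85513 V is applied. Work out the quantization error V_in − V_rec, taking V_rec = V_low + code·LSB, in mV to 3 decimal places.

Step size: 10 V ÷ 2^11 = 4.883 mV.
(4.85513 − 0)/0.00488281 = 994.3306; round gives code 994.
Reconstructed: 4.8535156 V.
Difference: 0.00161437 V → 1.614 mV.

1.614 mV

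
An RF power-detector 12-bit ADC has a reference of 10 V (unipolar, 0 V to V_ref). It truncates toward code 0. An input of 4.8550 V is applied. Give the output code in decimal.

LSB = 10 V / 4096 = 2.441 mV.
(V_in − V_low)/LSB = (4.8550 − 0) / 0.00244141 = 1988.608.
⌊·⌋(1988.608) = 1988.

code 1988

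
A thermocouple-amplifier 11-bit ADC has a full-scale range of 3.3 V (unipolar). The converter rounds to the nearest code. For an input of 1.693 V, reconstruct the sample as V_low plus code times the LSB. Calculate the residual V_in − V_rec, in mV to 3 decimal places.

Step size: 3.3 V ÷ 2^11 = 1.611 mV.
Scaled input = 1050.6861 LSBs, so code = 1051.
Code 1051 maps back to 0 + 1051×0.00161133 V = 1.6935059 V.
Difference: -0.000505859 V → -0.506 mV.

-0.506 mV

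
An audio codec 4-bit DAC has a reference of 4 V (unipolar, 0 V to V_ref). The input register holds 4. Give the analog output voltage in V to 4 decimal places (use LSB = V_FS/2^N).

1.0000 V

LSB = 4 V / 2^4 = 250.000 mV.
V_out = 0 + 4 × 0.25 V = 1 V.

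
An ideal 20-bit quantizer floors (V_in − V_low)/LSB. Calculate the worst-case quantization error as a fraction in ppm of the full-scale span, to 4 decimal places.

0.9537 ppm

Truncating → worst-case error = 1 LSB = V_FS/2^20, so 1e+06/1048576 = 0.953674 ppm of full scale.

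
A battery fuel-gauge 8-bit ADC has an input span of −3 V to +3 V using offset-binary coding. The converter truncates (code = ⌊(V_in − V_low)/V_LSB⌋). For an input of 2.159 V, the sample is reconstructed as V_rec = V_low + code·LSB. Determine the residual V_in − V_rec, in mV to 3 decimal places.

Step size: 6 V ÷ 2^8 = 23.438 mV.
Scaled input = 220.1173 LSBs, so code = 220.
Reconstructed: 2.15625 V.
Error = 2.159 − 2.15625 = 0.00275 V = 2.750 mV.

2.750 mV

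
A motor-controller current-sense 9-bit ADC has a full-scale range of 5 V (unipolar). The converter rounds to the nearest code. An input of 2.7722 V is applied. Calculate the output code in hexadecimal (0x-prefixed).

code 0x11C (decimal 284)

LSB = 5 V / 512 = 9.766 mV.
(V_in − V_low)/LSB = (2.7722 − 0) / 0.00976562 = 283.873.
round(283.873) = 284.
In hexadecimal (0x-prefixed): 0x11C.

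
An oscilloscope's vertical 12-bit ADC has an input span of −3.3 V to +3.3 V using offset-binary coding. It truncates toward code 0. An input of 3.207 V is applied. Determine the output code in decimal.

With 4096 levels over 6.6 V, one step is 1.611 mV.
(V_in − V_low)/LSB = (3.207 − (−3.3)) / 0.00161133 = 4038.284.
Floor → code 4038.

code 4038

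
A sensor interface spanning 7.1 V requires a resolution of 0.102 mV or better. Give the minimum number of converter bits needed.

17 bits

Number of steps required ≥ 7.1 V / 0.102 mV = 69607.84.
Need 2^N ≥ 69607.84; 2^16 = 65536, 2^17 = 131072.
Minimum N = 17.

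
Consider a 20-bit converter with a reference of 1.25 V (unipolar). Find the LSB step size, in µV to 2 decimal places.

Full-scale span = 1.25 V.
LSB = 1.25 / 2^20 = 1.25 / 1048576 = 1.19209e-06 V = 1.19 µV.

1.19 µV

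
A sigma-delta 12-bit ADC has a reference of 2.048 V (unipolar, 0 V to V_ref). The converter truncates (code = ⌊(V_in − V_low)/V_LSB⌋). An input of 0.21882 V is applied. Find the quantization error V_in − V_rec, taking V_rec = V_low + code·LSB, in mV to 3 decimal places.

One LSB is 2.048 V / 4096 = 0.500 mV.
(V_in − V_low)/LSB = (0.21882 − 0)/0.0005 = 437.6400 → code 437 (floor).
Code 437 maps back to 0 + 437×0.0005 V = 0.2185 V.
Difference: 0.00032 V → 0.320 mV.

0.320 mV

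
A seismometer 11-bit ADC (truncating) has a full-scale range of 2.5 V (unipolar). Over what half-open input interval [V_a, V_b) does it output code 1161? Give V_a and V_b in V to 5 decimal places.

[1.41724 V, 1.41846 V)

LSB = 2.5/2^11 = 1.221 mV.
V_a = V_low + 1161·LSB = 1.41724 V; V_b = V_low + 1162·LSB = 1.41846 V.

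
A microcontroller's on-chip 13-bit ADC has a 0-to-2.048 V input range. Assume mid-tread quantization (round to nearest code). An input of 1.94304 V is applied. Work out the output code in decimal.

LSB = 2.048 V / 8192 = 250.00 µV.
(1.94304 − 0) / 0.00025 = 7772.160 LSBs.
Round → code 7772.

code 7772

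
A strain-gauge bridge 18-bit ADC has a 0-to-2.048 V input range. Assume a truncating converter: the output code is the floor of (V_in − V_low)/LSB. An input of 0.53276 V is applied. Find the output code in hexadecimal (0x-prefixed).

With 262144 levels over 2.048 V, one step is 7.81 µV.
(0.53276 − 0) / 7.8125e-06 = 68193.280 LSBs.
⌊·⌋(68193.280) = 68193.
In hexadecimal (0x-prefixed): 0x10A61.

code 0x10A61 (decimal 68193)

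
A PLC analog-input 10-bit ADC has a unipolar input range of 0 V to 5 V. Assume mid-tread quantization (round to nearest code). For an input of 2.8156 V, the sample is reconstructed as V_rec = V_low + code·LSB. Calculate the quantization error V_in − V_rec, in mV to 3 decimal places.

LSB = 5/2^10 = 4.883 mV.
(2.8156 − 0)/0.00488281 = 576.6349; round gives code 577.
Code 577 maps back to 0 + 577×0.00488281 V = 2.8173828 V.
Difference: -0.00178281 V → -1.783 mV.

-1.783 mV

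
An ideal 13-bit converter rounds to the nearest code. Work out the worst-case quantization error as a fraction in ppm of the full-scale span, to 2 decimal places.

Rounding → worst-case error = ½ LSB = V_FS/2^14, so 1e+06/16384 = 61.0352 ppm of full scale.

61.04 ppm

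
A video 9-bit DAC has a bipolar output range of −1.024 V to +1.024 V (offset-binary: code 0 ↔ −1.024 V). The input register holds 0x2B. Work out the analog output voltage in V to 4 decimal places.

-0.8520 V

LSB = 2.048 V / 2^9 = 4.000 mV.
Code 0x2B = 43 decimal.
V_out = (−1.024) + 43 × 0.004 V = -0.852 V.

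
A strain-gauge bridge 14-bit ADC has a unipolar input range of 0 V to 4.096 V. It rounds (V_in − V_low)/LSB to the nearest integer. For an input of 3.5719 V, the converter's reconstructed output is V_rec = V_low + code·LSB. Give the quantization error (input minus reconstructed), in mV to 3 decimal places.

LSB = 4.096/2^14 = 250.00 µV.
Scaled input = 14287.6000 LSBs, so code = 14288.
V_rec = 0 + 14288·0.00025 = 3.572 V.
Difference: -0.0001 V → -0.100 mV.

-0.100 mV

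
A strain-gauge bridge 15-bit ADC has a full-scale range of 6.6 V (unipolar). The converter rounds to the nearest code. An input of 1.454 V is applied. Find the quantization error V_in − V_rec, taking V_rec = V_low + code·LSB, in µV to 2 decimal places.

-22.22 µV

LSB = 6.6/2^15 = 201.42 µV.
(V_in − V_low)/LSB = (1.454 − 0)/0.000201416 = 7218.8897 → code 7219 (round).
Reconstructed: 1.4540222 V.
Difference: -2.22168e-05 V → -22.22 µV.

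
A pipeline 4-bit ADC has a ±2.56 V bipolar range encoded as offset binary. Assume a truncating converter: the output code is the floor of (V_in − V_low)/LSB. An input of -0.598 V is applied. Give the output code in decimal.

LSB = 5.12 V / 16 = 320.000 mV.
Input sits at 6.131 steps above V_low.
So the output code is 6.

code 6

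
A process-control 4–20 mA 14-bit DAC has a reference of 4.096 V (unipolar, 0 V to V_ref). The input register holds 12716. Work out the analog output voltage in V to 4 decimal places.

3.1790 V

LSB = 4.096 V / 2^14 = 250.00 µV.
V_out = 0 + 12716 × 0.00025 V = 3.179 V.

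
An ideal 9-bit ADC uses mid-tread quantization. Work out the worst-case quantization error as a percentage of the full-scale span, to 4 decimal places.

0.0977 %

Rounding → worst-case error = ½ LSB = V_FS/2^10, so 100/1024 = 0.0976562 % of full scale.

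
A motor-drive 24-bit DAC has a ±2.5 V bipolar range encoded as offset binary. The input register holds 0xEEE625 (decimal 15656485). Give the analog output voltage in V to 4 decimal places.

2.1660 V

LSB = 5 V / 2^24 = 0.30 µV.
Code 0xEEE625 = 15656485 decimal.
V_out = (−2.5) + 15656485 × 2.98023e-07 V = 2.166 V.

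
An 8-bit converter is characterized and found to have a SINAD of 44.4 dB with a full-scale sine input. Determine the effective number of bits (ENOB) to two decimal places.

7.08 bits

ENOB = (SINAD − 1.76) / 6.02 = (44.4 − 1.76)/6.02 = 7.083.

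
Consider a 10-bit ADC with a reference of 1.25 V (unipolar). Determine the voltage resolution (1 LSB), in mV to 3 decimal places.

Full-scale span = 1.25 V.
LSB = 1.25 / 2^10 = 1.25 / 1024 = 0.0012207 V = 1.221 mV.

1.221 mV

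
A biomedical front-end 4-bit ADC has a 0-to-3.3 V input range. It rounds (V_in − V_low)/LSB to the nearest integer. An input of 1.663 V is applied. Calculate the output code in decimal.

code 8

With 16 levels over 3.3 V, one step is 206.250 mV.
(1.663 − 0) / 0.20625 = 8.063 LSBs.
round(8.063) = 8.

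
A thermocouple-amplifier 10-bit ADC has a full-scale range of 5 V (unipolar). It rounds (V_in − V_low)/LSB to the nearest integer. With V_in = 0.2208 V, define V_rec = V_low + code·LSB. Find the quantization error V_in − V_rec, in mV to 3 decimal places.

Step size: 5 V ÷ 2^10 = 4.883 mV.
(0.2208 − 0)/0.00488281 = 45.2198; round gives code 45.
V_rec = 0 + 45·0.00488281 = 0.21972656 V.
Difference: 0.00107344 V → 1.073 mV.

1.073 mV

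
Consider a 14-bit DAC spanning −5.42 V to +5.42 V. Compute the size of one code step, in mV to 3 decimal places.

Full-scale span = 10.84 V.
LSB = 10.84 / 2^14 = 10.84 / 16384 = 0.000661621 V = 0.662 mV.

0.662 mV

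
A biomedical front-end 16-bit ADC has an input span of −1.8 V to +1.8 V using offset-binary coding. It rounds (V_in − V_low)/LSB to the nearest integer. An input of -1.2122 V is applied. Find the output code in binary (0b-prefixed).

With 65536 levels over 3.6 V, one step is 54.93 µV.
(-1.2122 − (−1.8)) / 5.49316e-05 = 10700.572 LSBs.
Round → code 10701.
In binary (0b-prefixed): 0b10100111001101.

code 0b10100111001101 (decimal 10701)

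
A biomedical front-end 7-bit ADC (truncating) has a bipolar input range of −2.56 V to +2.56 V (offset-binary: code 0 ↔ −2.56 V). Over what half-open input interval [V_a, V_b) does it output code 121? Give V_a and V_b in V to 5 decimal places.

LSB = 5.12/2^7 = 40.000 mV.
V_a = V_low + 121·LSB = 2.28 V; V_b = V_low + 122·LSB = 2.32 V.

[2.28000 V, 2.32000 V)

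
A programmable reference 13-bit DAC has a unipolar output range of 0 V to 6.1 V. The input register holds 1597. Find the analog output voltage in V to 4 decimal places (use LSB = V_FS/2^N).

LSB = 6.1 V / 2^13 = 0.745 mV.
V_out = 0 + 1597 × 0.000744629 V = 1.18917 V.

1.1892 V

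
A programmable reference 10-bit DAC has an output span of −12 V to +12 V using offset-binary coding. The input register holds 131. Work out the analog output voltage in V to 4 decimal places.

LSB = 24 V / 2^10 = 23.438 mV.
V_out = (−12) + 131 × 0.0234375 V = -8.92969 V.

-8.9297 V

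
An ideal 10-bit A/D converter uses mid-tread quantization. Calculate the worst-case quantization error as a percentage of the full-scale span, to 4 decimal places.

0.0488 %

Rounding → worst-case error = ½ LSB = V_FS/2^11, so 100/2048 = 0.0488281 % of full scale.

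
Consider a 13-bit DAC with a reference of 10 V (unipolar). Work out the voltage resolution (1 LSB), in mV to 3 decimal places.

1.221 mV

Full-scale span = 10 V.
LSB = 10 / 2^13 = 10 / 8192 = 0.0012207 V = 1.221 mV.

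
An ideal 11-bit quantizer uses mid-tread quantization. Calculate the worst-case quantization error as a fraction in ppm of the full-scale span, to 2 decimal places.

Rounding → worst-case error = ½ LSB = V_FS/2^12, so 1e+06/4096 = 244.141 ppm of full scale.

244.14 ppm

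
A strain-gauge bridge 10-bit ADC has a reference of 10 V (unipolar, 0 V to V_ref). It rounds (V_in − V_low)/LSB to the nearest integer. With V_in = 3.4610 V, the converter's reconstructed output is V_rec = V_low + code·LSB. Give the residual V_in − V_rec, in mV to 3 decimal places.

One LSB is 10 V / 1024 = 9.766 mV.
(3.4610 − 0)/0.00976562 = 354.4064; round gives code 354.
V_rec = 0 + 354·0.00976562 = 3.4570312 V.
Difference: 0.00396875 V → 3.969 mV.

3.969 mV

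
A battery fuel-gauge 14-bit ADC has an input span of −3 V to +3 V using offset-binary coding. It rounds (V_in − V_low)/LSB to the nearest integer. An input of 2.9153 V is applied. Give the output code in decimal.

code 16153

With 16384 levels over 6 V, one step is 366.21 µV.
Input sits at 16152.713 steps above V_low.
Round → code 16153.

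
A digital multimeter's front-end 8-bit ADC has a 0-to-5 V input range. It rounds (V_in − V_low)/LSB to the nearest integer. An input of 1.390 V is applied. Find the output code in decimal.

code 71

With 256 levels over 5 V, one step is 19.531 mV.
Input sits at 71.168 steps above V_low.
Round → code 71.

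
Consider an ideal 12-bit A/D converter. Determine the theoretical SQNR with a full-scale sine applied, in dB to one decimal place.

74.0 dB

SNR ≈ 6.02·N + 1.76 dB = 6.02·12 + 1.76 = 74.00 dB.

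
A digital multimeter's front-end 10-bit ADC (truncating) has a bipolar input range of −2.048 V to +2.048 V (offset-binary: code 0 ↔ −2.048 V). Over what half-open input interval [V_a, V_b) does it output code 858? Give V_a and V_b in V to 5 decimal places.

[1.38400 V, 1.38800 V)

LSB = 4.096/2^10 = 4.000 mV.
V_a = V_low + 858·LSB = 1.384 V; V_b = V_low + 859·LSB = 1.388 V.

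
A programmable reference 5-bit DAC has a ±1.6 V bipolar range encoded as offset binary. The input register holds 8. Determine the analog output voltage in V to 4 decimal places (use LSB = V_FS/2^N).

LSB = 3.2 V / 2^5 = 100.000 mV.
V_out = (−1.6) + 8 × 0.1 V = -0.8 V.

-0.8000 V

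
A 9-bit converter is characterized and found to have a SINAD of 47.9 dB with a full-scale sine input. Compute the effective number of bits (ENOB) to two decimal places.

ENOB = (SINAD − 1.76) / 6.02 = (47.9 − 1.76)/6.02 = 7.664.

7.66 bits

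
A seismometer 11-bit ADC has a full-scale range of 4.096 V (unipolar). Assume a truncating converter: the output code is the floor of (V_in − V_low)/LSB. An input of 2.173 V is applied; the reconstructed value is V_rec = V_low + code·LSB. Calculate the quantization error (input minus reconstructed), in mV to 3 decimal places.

1.000 mV

One LSB is 4.096 V / 2048 = 2.000 mV.
Scaled input = 1086.5000 LSBs, so code = 1086.
Reconstructed: 2.172 V.
Error = 2.173 − 2.172 = 0.001 V = 1.000 mV.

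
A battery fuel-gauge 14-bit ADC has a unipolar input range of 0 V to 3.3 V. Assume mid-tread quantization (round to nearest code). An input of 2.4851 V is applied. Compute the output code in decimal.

With 16384 levels over 3.3 V, one step is 201.42 µV.
(V_in − V_low)/LSB = (2.4851 − 0) / 0.000201416 = 12338.145.
So the output code is 12338.

code 12338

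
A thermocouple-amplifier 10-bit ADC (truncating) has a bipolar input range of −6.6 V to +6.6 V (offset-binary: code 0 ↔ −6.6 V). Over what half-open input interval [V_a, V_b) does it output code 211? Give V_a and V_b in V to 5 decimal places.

[-3.88008 V, -3.86719 V)

LSB = 13.2/2^10 = 12.891 mV.
V_a = V_low + 211·LSB = -3.88008 V; V_b = V_low + 212·LSB = -3.86719 V.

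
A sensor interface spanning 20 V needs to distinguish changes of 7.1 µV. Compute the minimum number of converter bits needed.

Number of steps required ≥ 20 V / 7.1 µV = 2816901.41.
Need 2^N ≥ 2816901.41; 2^21 = 2097152, 2^22 = 4194304.
Minimum N = 22.

22 bits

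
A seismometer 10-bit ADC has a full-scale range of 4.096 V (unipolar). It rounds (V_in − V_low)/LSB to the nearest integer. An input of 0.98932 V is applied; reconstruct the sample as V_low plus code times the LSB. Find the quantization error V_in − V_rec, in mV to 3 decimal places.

1.320 mV

LSB = 4.096/2^10 = 4.000 mV.
(V_in − V_low)/LSB = (0.98932 − 0)/0.004 = 247.3300 → code 247 (round).
Code 247 maps back to 0 + 247×0.004 V = 0.988 V.
Difference: 0.00132 V → 1.320 mV.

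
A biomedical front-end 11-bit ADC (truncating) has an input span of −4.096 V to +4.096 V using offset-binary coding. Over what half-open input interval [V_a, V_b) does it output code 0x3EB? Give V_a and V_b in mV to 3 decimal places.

LSB = 8.192/2^11 = 4.000 mV.
Code 0x3EB = 1003 decimal.
V_a = V_low + 1003·LSB = -0.084 V; V_b = V_low + 1004·LSB = -0.08 V.

[-84.000 mV, -80.000 mV)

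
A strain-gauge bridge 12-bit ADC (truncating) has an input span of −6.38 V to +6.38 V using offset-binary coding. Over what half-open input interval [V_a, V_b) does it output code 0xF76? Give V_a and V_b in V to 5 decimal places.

LSB = 12.76/2^12 = 3.115 mV.
Code 0xF76 = 3958 decimal.
V_a = V_low + 3958·LSB = 5.9501 V; V_b = V_low + 3959·LSB = 5.95321 V.

[5.95010 V, 5.95321 V)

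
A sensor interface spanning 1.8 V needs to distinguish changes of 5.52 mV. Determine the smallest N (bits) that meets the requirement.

9 bits

Number of steps required ≥ 1.8 V / 5.52 mV = 326.09.
Need 2^N ≥ 326.09; 2^8 = 256, 2^9 = 512.
Minimum N = 9.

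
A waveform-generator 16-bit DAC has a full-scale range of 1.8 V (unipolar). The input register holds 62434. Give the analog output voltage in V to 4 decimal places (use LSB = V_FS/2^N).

LSB = 1.8 V / 2^16 = 27.47 µV.
V_out = 0 + 62434 × 2.74658e-05 V = 1.7148 V.

1.7148 V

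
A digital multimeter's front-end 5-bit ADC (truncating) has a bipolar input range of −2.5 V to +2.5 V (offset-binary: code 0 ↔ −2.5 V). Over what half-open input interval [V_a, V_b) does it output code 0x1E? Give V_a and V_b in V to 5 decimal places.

[2.18750 V, 2.34375 V)

LSB = 5/2^5 = 156.250 mV.
Code 0x1E = 30 decimal.
V_a = V_low + 30·LSB = 2.1875 V; V_b = V_low + 31·LSB = 2.34375 V.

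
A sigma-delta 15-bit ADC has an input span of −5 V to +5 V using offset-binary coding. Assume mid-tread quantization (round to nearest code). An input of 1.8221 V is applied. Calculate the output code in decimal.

code 22355

LSB = 10 V / 32768 = 305.18 µV.
(1.8221 − (−5)) / 0.000305176 = 22354.657 LSBs.
Round → code 22355.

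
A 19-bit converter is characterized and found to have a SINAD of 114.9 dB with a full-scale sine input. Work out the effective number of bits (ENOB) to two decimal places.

ENOB = (SINAD − 1.76) / 6.02 = (114.9 − 1.76)/6.02 = 18.794.

18.79 bits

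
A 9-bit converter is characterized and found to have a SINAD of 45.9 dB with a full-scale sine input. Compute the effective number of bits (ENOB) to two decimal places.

ENOB = (SINAD − 1.76) / 6.02 = (45.9 − 1.76)/6.02 = 7.332.

7.33 bits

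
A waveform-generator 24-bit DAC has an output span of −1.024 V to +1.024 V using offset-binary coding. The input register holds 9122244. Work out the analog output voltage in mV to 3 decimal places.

89.555 mV

LSB = 2.048 V / 2^24 = 0.12 µV.
V_out = (−1.024) + 9122244 × 1.2207e-07 V = 0.0895552 V.
= 89.555 mV.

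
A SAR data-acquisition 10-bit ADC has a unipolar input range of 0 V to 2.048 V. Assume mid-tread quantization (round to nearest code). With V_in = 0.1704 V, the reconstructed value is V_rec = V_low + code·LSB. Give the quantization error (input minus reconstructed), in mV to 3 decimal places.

Step size: 2.048 V ÷ 2^10 = 2.000 mV.
(V_in − V_low)/LSB = (0.1704 − 0)/0.002 = 85.2000 → code 85 (round).
Code 85 maps back to 0 + 85×0.002 V = 0.17 V.
Difference: 0.0004 V → 0.400 mV.

0.400 mV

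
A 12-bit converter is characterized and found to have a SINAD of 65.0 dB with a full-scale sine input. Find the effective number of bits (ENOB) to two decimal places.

10.50 bits

ENOB = (SINAD − 1.76) / 6.02 = (65.0 − 1.76)/6.02 = 10.505.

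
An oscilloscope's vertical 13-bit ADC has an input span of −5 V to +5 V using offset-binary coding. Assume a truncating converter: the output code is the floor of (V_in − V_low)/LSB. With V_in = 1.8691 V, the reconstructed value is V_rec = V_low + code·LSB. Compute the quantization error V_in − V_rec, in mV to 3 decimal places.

0.204 mV

Step size: 10 V ÷ 2^13 = 1.221 mV.
Scaled input = 5627.1667 LSBs, so code = 5627.
V_rec = (−5) + 5627·0.0012207 = 1.8688965 V.
Error = 1.8691 − 1.8688965 = 0.000203516 V = 0.204 mV.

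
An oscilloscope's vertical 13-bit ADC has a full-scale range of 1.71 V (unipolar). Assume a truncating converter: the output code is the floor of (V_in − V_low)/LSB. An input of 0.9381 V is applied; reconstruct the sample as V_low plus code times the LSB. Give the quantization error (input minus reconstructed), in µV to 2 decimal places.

21.39 µV

LSB = 1.71/2^13 = 208.74 µV.
(V_in − V_low)/LSB = (0.9381 − 0)/0.00020874 = 4494.1025 → code 4494 (floor).
V_rec = 0 + 4494·0.00020874 = 0.93807861 V.
V_in − V_rec = 2.13867e-05 V = 21.39 µV.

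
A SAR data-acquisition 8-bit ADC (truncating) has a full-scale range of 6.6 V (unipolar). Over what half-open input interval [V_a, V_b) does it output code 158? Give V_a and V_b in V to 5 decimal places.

LSB = 6.6/2^8 = 25.781 mV.
V_a = V_low + 158·LSB = 4.07344 V; V_b = V_low + 159·LSB = 4.09922 V.

[4.07344 V, 4.09922 V)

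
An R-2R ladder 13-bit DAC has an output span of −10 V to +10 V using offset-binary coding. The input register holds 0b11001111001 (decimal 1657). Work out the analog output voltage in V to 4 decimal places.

LSB = 20 V / 2^13 = 2.441 mV.
Code 0b11001111001 = 1657 decimal.
V_out = (−10) + 1657 × 0.00244141 V = -5.95459 V.

-5.9546 V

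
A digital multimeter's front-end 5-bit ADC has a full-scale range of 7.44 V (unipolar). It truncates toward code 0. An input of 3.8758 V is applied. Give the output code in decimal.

LSB = 7.44 V / 32 = 232.500 mV.
(V_in − V_low)/LSB = (3.8758 − 0) / 0.2325 = 16.670.
⌊·⌋(16.670) = 16.

code 16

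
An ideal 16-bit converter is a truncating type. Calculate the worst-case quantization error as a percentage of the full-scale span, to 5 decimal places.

0.00153 %

Truncating → worst-case error = 1 LSB = V_FS/2^16, so 100/65536 = 0.00152588 % of full scale.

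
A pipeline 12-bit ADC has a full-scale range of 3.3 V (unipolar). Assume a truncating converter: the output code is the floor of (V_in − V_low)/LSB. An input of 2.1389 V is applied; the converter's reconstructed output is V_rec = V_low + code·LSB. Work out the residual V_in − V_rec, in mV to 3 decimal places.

0.668 mV

Step size: 3.3 V ÷ 2^12 = 0.806 mV.
Scaled input = 2654.8286 LSBs, so code = 2654.
V_rec = 0 + 2654·0.000805664 = 2.1382324 V.
V_in − V_rec = 0.000667578 V = 0.668 mV.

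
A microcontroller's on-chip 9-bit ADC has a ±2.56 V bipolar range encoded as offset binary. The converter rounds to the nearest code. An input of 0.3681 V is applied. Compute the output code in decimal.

code 293

With 512 levels over 5.12 V, one step is 10.000 mV.
(0.3681 − (−2.56)) / 0.01 = 292.810 LSBs.
Round → code 293.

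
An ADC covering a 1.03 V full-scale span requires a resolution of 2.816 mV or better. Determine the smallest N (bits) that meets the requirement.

Number of steps required ≥ 1.03 V / 2.816 mV = 365.77.
Need 2^N ≥ 365.77; 2^8 = 256, 2^9 = 512.
Minimum N = 9.

9 bits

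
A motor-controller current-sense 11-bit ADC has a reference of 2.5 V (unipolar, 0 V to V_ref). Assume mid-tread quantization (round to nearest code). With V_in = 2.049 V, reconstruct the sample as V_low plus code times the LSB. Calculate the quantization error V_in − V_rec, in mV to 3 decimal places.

-0.561 mV

One LSB is 2.5 V / 2048 = 1.221 mV.
(2.049 − 0)/0.0012207 = 1678.5408; round gives code 1679.
V_rec = 0 + 1679·0.0012207 = 2.0495605 V.
V_in − V_rec = -0.000560547 V = -0.561 mV.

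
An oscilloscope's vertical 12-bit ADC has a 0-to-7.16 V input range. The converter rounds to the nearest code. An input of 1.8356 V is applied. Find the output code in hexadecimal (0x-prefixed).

code 0x41A (decimal 1050)

LSB = 7.16 V / 4096 = 1.748 mV.
Input sits at 1050.086 steps above V_low.
So the output code is 1050.
In hexadecimal (0x-prefixed): 0x41A.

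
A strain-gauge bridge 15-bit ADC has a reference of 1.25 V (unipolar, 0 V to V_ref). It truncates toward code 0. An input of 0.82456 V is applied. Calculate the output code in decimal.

code 21615

LSB = 1.25 V / 32768 = 38.15 µV.
(V_in − V_low)/LSB = (0.82456 − 0) / 3.8147e-05 = 21615.346.
⌊·⌋(21615.346) = 21615.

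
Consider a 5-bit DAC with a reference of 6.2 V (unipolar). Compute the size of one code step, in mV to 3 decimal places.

Full-scale span = 6.2 V.
LSB = 6.2 / 2^5 = 6.2 / 32 = 0.19375 V = 193.750 mV.

193.750 mV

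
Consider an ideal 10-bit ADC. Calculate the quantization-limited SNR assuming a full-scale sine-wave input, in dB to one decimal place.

SNR ≈ 6.02·N + 1.76 dB = 6.02·10 + 1.76 = 61.96 dB.

62.0 dB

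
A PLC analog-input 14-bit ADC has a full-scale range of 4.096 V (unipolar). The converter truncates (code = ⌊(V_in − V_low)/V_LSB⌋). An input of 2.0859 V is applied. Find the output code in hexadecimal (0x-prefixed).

Full-scale span = 4.096 V; LSB = 4.096/2^14 = 250.00 µV.
Input sits at 8343.600 steps above V_low.
⌊·⌋(8343.600) = 8343.
In hexadecimal (0x-prefixed): 0x2097.

code 0x2097 (decimal 8343)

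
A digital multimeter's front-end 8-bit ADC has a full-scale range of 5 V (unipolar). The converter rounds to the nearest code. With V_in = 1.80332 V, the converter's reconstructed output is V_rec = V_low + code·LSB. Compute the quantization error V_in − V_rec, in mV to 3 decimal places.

Step size: 5 V ÷ 2^8 = 19.531 mV.
Scaled input = 92.3300 LSBs, so code = 92.
Reconstructed: 1.796875 V.
Difference: 0.006445 V → 6.445 mV.

6.445 mV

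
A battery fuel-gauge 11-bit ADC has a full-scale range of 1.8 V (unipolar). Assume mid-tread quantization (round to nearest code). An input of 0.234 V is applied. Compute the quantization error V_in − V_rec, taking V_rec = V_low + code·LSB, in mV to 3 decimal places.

LSB = 1.8/2^11 = 0.879 mV.
Scaled input = 266.2400 LSBs, so code = 266.
Reconstructed: 0.23378906 V.
Difference: 0.000210937 V → 0.211 mV.

0.211 mV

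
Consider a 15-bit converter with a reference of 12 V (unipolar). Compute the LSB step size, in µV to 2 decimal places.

366.21 µV

Full-scale span = 12 V.
LSB = 12 / 2^15 = 12 / 32768 = 0.000366211 V = 366.21 µV.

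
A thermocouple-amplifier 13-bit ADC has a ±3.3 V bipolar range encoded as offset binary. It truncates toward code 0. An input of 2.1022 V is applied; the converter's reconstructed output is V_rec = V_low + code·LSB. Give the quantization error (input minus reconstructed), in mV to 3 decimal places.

LSB = 6.6/2^13 = 0.806 mV.
Scaled input = 6705.2761 LSBs, so code = 6705.
V_rec = (−3.3) + 6705·0.000805664 = 2.1019775 V.
V_in − V_rec = 0.000222461 V = 0.222 mV.

0.222 mV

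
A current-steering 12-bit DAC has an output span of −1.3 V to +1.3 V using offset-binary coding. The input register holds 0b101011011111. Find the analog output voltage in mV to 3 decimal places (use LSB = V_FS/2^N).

LSB = 2.6 V / 2^12 = 0.635 mV.
Code 0b101011011111 = 2783 decimal.
V_out = (−1.3) + 2783 × 0.000634766 V = 0.466553 V.
= 466.553 mV.

466.553 mV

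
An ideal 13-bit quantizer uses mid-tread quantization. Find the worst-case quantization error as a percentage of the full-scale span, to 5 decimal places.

0.00610 %

Rounding → worst-case error = ½ LSB = V_FS/2^14, so 100/16384 = 0.00610352 % of full scale.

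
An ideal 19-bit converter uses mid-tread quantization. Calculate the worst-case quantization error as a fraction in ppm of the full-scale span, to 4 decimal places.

0.9537 ppm

Rounding → worst-case error = ½ LSB = V_FS/2^20, so 1e+06/1048576 = 0.953674 ppm of full scale.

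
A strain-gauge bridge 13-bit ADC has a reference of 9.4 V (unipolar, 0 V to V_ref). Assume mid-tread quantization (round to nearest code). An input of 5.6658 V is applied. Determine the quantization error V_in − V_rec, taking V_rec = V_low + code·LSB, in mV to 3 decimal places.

LSB = 9.4/2^13 = 1.147 mV.
(V_in − V_low)/LSB = (5.6658 − 0)/0.00114746 = 4937.6844 → code 4938 (round).
V_rec = 0 + 4938·0.00114746 = 5.6661621 V.
Error = 5.6658 − 5.6661621 = -0.000362109 V = -0.362 mV.

-0.362 mV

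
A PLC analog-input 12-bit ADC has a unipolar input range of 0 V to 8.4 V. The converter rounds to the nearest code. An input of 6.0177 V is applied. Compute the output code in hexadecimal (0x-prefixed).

code 0xB76 (decimal 2934)

With 4096 levels over 8.4 V, one step is 2.051 mV.
(6.0177 − 0) / 0.00205078 = 2934.345 LSBs.
round(2934.345) = 2934.
In hexadecimal (0x-prefixed): 0xB76.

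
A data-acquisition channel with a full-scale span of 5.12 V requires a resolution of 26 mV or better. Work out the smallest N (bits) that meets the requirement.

8 bits

Number of steps required ≥ 5.12 V / 26 mV = 196.92.
Need 2^N ≥ 196.92; 2^7 = 128, 2^8 = 256.
Minimum N = 8.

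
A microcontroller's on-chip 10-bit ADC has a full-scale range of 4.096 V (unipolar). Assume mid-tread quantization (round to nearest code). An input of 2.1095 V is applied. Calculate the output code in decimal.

Full-scale span = 4.096 V; LSB = 4.096/2^10 = 4.000 mV.
(V_in − V_low)/LSB = (2.1095 − 0) / 0.004 = 527.375.
Round → code 527.

code 527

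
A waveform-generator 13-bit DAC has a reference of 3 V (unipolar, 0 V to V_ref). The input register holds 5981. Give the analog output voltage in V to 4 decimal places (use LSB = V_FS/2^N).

2.1903 V

LSB = 3 V / 2^13 = 366.21 µV.
V_out = 0 + 5981 × 0.000366211 V = 2.19031 V.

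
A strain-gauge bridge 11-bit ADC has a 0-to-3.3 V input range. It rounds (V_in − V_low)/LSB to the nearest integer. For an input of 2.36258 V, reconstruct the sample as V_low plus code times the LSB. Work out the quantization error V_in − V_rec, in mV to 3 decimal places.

0.373 mV

Step size: 3.3 V ÷ 2^11 = 1.611 mV.
(2.36258 − 0)/0.00161133 = 1466.2315; round gives code 1466.
Reconstructed: 2.362207 V.
Difference: 0.000372969 V → 0.373 mV.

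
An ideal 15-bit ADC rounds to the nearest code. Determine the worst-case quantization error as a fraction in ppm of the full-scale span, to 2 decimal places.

15.26 ppm

Rounding → worst-case error = ½ LSB = V_FS/2^16, so 1e+06/65536 = 15.2588 ppm of full scale.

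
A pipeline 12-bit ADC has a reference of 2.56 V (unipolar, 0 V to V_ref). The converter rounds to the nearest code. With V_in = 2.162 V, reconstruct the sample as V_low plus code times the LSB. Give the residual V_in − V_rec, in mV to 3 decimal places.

0.125 mV

LSB = 2.56/2^12 = 0.625 mV.
Scaled input = 3459.2000 LSBs, so code = 3459.
Code 3459 maps back to 0 + 3459×0.000625 V = 2.161875 V.
Difference: 0.000125 V → 0.125 mV.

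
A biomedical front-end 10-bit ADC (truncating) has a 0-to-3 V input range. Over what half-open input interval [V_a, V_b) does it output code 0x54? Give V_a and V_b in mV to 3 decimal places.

LSB = 3/2^10 = 2.930 mV.
Code 0x54 = 84 decimal.
V_a = V_low + 84·LSB = 0.246094 V; V_b = V_low + 85·LSB = 0.249023 V.

[246.094 mV, 249.023 mV)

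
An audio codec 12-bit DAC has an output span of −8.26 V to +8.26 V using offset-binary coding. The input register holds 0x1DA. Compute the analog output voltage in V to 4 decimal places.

LSB = 16.52 V / 2^12 = 4.033 mV.
Code 0x1DA = 474 decimal.
V_out = (−8.26) + 474 × 0.0040332 V = -6.34826 V.

-6.3483 V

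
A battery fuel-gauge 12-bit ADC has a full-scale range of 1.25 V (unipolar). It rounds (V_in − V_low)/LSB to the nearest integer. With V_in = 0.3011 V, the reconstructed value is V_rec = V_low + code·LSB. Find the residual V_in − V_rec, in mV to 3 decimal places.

Step size: 1.25 V ÷ 2^12 = 305.18 µV.
(0.3011 − 0)/0.000305176 = 986.6445; round gives code 987.
Reconstructed: 0.3012085 V.
V_in − V_rec = -0.000108496 V = -0.108 mV.

-0.108 mV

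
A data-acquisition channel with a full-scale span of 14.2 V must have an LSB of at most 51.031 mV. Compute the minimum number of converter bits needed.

Number of steps required ≥ 14.2 V / 51.031 mV = 278.26.
Need 2^N ≥ 278.26; 2^8 = 256, 2^9 = 512.
Minimum N = 9.

9 bits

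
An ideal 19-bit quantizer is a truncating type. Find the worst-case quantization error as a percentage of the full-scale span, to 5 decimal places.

Truncating → worst-case error = 1 LSB = V_FS/2^19, so 100/524288 = 0.000190735 % of full scale.

0.00019 %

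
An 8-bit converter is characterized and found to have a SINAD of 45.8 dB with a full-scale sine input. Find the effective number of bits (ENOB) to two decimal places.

ENOB = (SINAD − 1.76) / 6.02 = (45.8 − 1.76)/6.02 = 7.316.

7.32 bits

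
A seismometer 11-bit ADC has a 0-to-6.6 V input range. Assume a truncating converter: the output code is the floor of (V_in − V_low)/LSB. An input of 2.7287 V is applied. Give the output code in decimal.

Full-scale span = 6.6 V; LSB = 6.6/2^11 = 3.223 mV.
(V_in − V_low)/LSB = (2.7287 − 0) / 0.00322266 = 846.724.
So the output code is 846.

code 846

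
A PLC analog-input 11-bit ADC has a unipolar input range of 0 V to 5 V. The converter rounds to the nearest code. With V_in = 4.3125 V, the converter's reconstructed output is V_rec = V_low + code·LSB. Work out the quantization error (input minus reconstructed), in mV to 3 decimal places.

One LSB is 5 V / 2048 = 2.441 mV.
Scaled input = 1766.4000 LSBs, so code = 1766.
Code 1766 maps back to 0 + 1766×0.00244141 V = 4.3115234 V.
Difference: 0.000976562 V → 0.977 mV.

0.977 mV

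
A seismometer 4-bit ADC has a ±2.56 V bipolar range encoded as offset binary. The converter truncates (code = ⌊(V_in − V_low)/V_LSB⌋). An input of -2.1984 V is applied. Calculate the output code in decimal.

code 1

Full-scale span = 5.12 V; LSB = 5.12/2^4 = 320.000 mV.
(-2.1984 − (−2.56)) / 0.32 = 1.130 LSBs.
So the output code is 1.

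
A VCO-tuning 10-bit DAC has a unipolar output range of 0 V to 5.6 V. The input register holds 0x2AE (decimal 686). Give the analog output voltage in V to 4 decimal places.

3.7516 V

LSB = 5.6 V / 2^10 = 5.469 mV.
Code 0x2AE = 686 decimal.
V_out = 0 + 686 × 0.00546875 V = 3.75156 V.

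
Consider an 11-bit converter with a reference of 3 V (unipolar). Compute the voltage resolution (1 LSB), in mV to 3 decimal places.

Full-scale span = 3 V.
LSB = 3 / 2^11 = 3 / 2048 = 0.00146484 V = 1.465 mV.

1.465 mV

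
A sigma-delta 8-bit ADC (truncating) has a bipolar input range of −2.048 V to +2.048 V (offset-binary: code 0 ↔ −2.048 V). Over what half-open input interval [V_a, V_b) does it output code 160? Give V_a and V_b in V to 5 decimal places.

[0.51200 V, 0.52800 V)

LSB = 4.096/2^8 = 16.000 mV.
V_a = V_low + 160·LSB = 0.512 V; V_b = V_low + 161·LSB = 0.528 V.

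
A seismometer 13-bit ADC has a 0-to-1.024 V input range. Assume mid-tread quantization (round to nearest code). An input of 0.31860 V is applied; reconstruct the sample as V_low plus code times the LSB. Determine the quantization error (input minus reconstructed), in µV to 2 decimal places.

Step size: 1.024 V ÷ 2^13 = 125.00 µV.
Scaled input = 2548.8000 LSBs, so code = 2549.
Reconstructed: 0.318625 V.
Difference: -2.5e-05 V → -25.00 µV.

-25.00 µV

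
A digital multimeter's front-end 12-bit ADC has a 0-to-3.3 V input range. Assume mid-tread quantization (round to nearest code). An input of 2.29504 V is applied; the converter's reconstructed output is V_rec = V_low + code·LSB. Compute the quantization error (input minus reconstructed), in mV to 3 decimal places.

-0.297 mV

Step size: 3.3 V ÷ 2^12 = 0.806 mV.
(V_in − V_low)/LSB = (2.29504 − 0)/0.000805664 = 2848.6315 → code 2849 (round).
Reconstructed: 2.2953369 V.
Error = 2.29504 − 2.2953369 = -0.000296914 V = -0.297 mV.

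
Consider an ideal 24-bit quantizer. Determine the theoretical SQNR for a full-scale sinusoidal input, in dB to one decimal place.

SNR ≈ 6.02·N + 1.76 dB = 6.02·24 + 1.76 = 146.24 dB.

146.2 dB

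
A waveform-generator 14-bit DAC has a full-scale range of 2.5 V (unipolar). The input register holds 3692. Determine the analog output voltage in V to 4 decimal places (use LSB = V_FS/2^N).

LSB = 2.5 V / 2^14 = 152.59 µV.
V_out = 0 + 3692 × 0.000152588 V = 0.563354 V.

0.5634 V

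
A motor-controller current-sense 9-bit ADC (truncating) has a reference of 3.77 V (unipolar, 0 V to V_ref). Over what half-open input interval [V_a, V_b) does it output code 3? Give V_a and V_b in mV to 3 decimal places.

[22.090 mV, 29.453 mV)

LSB = 3.77/2^9 = 7.363 mV.
V_a = V_low + 3·LSB = 0.0220898 V; V_b = V_low + 4·LSB = 0.0294531 V.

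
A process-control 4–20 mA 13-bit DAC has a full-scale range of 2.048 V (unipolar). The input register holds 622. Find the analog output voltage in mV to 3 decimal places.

LSB = 2.048 V / 2^13 = 250.00 µV.
V_out = 0 + 622 × 0.00025 V = 0.1555 V.
= 155.500 mV.

155.500 mV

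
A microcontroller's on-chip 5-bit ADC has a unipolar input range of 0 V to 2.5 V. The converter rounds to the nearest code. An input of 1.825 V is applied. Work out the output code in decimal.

code 23

Full-scale span = 2.5 V; LSB = 2.5/2^5 = 78.125 mV.
Input sits at 23.360 steps above V_low.
round(23.360) = 23.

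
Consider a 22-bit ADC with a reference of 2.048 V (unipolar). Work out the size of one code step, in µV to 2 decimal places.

0.49 µV

Full-scale span = 2.048 V.
LSB = 2.048 / 2^22 = 2.048 / 4194304 = 4.88281e-07 V = 0.49 µV.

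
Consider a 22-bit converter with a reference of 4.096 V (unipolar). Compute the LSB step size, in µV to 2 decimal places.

Full-scale span = 4.096 V.
LSB = 4.096 / 2^22 = 4.096 / 4194304 = 9.76563e-07 V = 0.98 µV.

0.98 µV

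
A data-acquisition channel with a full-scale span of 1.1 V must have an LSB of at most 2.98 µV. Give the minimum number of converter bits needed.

19 bits

Number of steps required ≥ 1.1 V / 2.98 µV = 369127.52.
Need 2^N ≥ 369127.52; 2^18 = 262144, 2^19 = 524288.
Minimum N = 19.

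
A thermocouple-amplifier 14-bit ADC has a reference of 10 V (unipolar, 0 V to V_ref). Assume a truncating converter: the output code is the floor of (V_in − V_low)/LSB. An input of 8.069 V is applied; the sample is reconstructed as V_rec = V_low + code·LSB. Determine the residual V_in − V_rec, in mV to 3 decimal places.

One LSB is 10 V / 16384 = 0.610 mV.
(8.069 − 0)/0.000610352 = 13220.2496; ⌊·⌋ gives code 13220.
Code 13220 maps back to 0 + 13220×0.000610352 V = 8.0688477 V.
Difference: 0.000152344 V → 0.152 mV.

0.152 mV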